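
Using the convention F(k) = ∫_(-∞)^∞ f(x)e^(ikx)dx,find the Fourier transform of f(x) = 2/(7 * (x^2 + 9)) 2 * pi * exp(-3 * Abs(k))/21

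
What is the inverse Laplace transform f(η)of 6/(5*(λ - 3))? 6*exp(3*η)/5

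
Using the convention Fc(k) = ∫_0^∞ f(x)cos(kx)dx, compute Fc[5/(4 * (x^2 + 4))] 5 * pi * exp(-2 * k)/16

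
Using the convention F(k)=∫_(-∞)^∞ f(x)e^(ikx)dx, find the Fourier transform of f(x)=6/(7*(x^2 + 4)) 3*pi*exp(-2*Abs(k))/7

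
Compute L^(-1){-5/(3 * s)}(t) -5/3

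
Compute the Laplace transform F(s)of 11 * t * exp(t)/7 11/(7 * (s - 1)^2)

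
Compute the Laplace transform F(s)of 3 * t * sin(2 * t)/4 3 * s/(s^2 + 4)^2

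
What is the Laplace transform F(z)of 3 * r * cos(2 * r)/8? 3 * (z^2 - 4)/(8 * (z^2 + 4)^2)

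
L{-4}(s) -4/s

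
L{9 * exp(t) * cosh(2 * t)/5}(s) 9 * (s - 1)/(5 * ((s - 1)^2-4))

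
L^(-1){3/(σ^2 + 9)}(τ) sin(3*τ)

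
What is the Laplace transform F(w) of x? w^(-2) 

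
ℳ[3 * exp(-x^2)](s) 3 * gamma(s/2)/2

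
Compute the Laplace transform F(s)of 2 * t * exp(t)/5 2/(5 * (s - 1)^2)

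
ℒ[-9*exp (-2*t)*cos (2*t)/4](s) 9*(-s - 2)/ (4*( (s+2)^2+4))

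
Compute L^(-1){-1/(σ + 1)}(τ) -exp(-τ)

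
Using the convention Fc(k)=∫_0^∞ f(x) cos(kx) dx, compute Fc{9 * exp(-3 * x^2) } 3 * sqrt(3) * sqrt(pi) * exp(-k^2/12) /2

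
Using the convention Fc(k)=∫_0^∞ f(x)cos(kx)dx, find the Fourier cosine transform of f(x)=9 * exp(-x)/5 9/(5 * (k^2+1))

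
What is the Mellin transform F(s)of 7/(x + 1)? 7*pi*csc(pi*s)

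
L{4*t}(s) 4/s^2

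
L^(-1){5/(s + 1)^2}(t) 5*t*exp(-t)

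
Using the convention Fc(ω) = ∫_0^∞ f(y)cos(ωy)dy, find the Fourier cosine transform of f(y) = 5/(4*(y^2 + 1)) 5*pi*exp(-ω)/8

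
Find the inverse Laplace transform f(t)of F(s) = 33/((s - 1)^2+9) 11 * exp(t) * sin(3 * t)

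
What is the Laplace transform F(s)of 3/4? 3/(4 * s)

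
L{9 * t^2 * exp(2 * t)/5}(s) 18/(5 * (s - 2)^3)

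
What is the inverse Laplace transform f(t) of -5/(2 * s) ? -5/2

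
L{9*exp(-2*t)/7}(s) 9/(7*(s + 2))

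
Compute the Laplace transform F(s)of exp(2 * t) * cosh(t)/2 (s - 2)/(2 * ((s - 2)^2 - 1))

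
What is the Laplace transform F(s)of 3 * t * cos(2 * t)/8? 3 * (s^2 - 4)/(8 * (s^2+4)^2)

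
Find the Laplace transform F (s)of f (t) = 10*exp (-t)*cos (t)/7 10*(s+1)/ (7*( (s+1)^2+1))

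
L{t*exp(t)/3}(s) 1/(3*(s - 1)^2)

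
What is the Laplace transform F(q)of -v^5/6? -20/q^6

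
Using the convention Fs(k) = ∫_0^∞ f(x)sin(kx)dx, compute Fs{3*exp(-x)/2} 3*k/(2*(k^2 + 1))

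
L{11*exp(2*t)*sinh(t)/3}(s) 11/(3*((s - 2)^2 - 1))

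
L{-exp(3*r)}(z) -1/(z - 3)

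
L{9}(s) 9/s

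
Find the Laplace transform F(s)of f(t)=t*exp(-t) (s + 1)^(-2)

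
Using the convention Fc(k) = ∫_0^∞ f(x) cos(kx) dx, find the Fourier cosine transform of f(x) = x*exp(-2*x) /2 (4 - k^2) /(2*(k^2+4) ^2) 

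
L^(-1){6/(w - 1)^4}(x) x^3*exp(x)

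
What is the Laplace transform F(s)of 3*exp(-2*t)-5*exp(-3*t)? 3/(s + 2)-5/(s + 3)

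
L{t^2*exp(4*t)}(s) 2/(s - 4)^3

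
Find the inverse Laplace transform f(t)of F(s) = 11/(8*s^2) 11*t/8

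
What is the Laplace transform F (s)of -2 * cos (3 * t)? -2 * s/ (s^2 + 9)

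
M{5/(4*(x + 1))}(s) 5*pi*csc(pi*s)/4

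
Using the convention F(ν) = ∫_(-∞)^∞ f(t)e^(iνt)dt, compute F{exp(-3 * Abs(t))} 6/(ν^2 + 9)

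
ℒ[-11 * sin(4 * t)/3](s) -44/(3 * s^2+48)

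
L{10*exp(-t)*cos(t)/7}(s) 10*(s + 1)/(7*((s + 1)^2 + 1))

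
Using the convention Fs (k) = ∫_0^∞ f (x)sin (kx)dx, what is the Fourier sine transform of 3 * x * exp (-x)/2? 3 * k/ (k^2+1)^2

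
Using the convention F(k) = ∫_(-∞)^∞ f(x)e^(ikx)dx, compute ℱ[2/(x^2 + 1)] 2 * pi * exp(-Abs(k))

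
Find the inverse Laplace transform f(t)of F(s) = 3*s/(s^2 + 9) 3*cos(3*t)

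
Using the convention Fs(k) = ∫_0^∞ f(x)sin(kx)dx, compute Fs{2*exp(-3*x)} 2*k/(k^2 + 9)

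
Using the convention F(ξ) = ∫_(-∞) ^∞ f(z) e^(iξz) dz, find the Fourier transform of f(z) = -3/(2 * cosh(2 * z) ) -3 * pi/(4 * cosh(pi * ξ/4) ) 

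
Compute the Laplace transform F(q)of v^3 6/q^4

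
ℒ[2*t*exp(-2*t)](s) 2/(s + 2)^2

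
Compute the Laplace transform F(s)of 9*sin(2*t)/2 9/(s^2 + 4)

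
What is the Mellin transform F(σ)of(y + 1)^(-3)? pi*(σ - 2)*(σ - 1)/(2*sin(pi*σ))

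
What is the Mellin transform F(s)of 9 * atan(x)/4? -9 * pi * sec(pi * s/2)/(8 * s)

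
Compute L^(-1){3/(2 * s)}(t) 3/2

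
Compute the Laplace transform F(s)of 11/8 11/(8*s)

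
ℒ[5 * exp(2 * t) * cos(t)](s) 5 * (s - 2)/((s - 2)^2 + 1)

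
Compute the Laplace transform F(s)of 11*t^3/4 33/(2*s^4)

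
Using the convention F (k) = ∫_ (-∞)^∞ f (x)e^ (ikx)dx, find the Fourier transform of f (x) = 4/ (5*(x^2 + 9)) 4*pi*exp (-3*Abs (k))/15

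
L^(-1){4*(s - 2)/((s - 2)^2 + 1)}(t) 4*exp(2*t)*cos(t)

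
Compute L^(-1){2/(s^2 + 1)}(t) 2*sin(t)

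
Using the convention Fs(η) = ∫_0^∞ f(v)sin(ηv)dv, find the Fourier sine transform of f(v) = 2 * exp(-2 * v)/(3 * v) 2 * atan(η/2)/3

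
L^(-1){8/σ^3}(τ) 4*τ^2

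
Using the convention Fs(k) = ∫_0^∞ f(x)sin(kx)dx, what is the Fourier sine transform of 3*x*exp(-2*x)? 12*k/(k^2+4)^2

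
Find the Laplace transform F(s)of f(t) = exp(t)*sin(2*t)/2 1/((s - 1)^2+4)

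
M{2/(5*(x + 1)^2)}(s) -2*pi*(s - 1)/(5*sin(pi*s))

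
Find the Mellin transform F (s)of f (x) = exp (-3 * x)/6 gamma (s)/ (6 * 3^s)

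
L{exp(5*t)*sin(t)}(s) 1/((s - 5)^2 + 1)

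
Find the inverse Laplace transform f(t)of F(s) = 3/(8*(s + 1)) 3*exp(-t)/8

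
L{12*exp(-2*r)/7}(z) 12/(7*(z + 2))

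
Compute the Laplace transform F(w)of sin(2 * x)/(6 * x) atan(2/w)/6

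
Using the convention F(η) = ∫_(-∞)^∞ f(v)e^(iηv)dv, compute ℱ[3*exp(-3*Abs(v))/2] 9/(η^2 + 9)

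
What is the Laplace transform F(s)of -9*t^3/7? -54/(7*s^4)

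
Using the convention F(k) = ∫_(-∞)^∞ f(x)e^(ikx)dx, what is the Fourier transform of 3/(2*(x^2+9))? pi*exp(-3*Abs(k))/2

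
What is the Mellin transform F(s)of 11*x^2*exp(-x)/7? 11*gamma(s + 2)/7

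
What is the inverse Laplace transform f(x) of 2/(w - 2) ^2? 2*x*exp(2*x) 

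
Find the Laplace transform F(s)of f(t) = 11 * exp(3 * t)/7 11/(7 * (s - 3))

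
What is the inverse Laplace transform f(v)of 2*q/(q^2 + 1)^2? v*sin(v)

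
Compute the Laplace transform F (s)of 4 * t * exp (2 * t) 4/ (s - 2)^2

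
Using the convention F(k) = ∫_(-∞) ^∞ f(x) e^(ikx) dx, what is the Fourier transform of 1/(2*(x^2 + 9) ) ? pi*exp(-3*Abs(k) ) /6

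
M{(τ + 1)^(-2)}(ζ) (-pi*ζ + pi)/sin(pi*ζ)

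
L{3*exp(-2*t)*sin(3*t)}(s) 9/((s + 2)^2 + 9)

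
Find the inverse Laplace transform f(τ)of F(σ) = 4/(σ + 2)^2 4 * τ * exp(-2 * τ)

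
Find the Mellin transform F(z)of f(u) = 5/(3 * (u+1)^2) -5 * pi * (z - 1)/(3 * sin(pi * z))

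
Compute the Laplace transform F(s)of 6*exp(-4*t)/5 6/(5*(s + 4))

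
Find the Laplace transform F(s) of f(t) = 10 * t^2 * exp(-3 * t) 20/(s+3) ^3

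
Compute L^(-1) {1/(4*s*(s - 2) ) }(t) exp(t)*sinh(t) /4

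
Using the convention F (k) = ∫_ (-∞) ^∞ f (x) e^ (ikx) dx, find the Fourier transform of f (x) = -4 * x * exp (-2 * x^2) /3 -sqrt (2) * I * sqrt (pi) * k * exp (-k^2/8) /6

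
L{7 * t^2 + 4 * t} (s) 14/s^3 + 4/s^2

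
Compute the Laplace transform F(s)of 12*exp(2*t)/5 12/(5*(s - 2))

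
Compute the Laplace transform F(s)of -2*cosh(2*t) -2*s/(s^2-4)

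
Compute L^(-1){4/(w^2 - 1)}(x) 4 * sinh(x)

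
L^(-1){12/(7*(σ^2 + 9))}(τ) 4*sin(3*τ)/7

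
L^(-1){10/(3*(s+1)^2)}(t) 10*t*exp(-t)/3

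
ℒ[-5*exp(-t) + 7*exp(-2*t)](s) 7/(s + 2) - 5/(s + 1)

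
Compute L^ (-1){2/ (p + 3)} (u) 2 * exp (-3 * u)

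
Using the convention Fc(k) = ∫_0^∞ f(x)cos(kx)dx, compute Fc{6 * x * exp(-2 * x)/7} 6 * (4 - k^2)/(7 * (k^2 + 4)^2)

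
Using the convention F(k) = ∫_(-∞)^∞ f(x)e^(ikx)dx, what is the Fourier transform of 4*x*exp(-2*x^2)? sqrt(2)*I*sqrt(pi)*k*exp(-k^2/8)/2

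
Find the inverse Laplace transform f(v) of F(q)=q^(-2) v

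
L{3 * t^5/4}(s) 90/s^6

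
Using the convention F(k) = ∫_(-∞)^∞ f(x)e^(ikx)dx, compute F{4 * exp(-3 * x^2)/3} 4 * sqrt(3) * sqrt(pi) * exp(-k^2/12)/9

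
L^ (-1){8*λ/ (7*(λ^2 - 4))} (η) 8*cosh (2*η)/7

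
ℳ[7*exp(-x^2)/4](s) 7*gamma(s/2)/8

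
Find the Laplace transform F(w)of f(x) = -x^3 -6/w^4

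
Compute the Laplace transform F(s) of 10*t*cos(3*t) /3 10*(s^2 - 9) /(3*(s^2 + 9) ^2) 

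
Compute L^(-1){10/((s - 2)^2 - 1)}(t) 10*exp(2*t)*sinh(t)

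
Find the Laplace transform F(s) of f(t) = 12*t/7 12/(7*s^2) 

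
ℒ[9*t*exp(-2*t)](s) 9/(s + 2)^2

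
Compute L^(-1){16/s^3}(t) 8*t^2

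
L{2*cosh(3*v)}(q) 2*q/(q^2 - 9)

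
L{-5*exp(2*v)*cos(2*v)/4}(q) 5*(2 - q)/(4*((q - 2)^2 + 4))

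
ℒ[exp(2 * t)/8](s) 1/(8 * (s - 2))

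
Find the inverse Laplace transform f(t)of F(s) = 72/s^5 3 * t^4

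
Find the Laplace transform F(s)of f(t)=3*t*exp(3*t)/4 3/(4*(s - 3)^2)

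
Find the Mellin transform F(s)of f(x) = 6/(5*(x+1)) 6*pi*csc(pi*s)/5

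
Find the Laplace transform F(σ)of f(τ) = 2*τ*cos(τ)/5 2*(σ^2 - 1)/(5*(σ^2 + 1)^2)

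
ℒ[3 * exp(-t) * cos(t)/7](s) 3 * (s+1)/(7 * ((s+1)^2+1))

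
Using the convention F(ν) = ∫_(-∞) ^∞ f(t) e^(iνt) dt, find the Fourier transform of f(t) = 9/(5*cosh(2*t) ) 9*pi/(10*cosh(pi*ν/4) ) 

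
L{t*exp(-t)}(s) (s + 1)^(-2)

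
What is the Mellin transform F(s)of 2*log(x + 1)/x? -2*pi*csc(pi*s)/(s - 1)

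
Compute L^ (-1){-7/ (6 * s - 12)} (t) -7 * exp (2 * t)/6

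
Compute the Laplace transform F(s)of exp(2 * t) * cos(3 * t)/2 (s - 2)/(2 * ((s - 2)^2 + 9))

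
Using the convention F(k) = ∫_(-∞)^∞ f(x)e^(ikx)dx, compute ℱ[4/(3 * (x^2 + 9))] 4 * pi * exp(-3 * Abs(k))/9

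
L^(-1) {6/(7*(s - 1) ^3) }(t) 3*t^2*exp(t) /7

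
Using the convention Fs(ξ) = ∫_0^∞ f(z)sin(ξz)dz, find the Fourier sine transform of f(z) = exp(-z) ξ/(ξ^2 + 1)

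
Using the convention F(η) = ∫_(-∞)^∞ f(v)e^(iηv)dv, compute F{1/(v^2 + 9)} pi * exp(-3 * Abs(η))/3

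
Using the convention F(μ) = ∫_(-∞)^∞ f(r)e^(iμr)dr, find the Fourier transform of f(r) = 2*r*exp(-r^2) I*sqrt(pi)*μ*exp(-μ^2/4)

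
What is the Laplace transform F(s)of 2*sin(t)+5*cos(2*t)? 2/(s^2+1)+5*s/(s^2+4)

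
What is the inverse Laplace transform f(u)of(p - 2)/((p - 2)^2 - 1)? exp(2 * u) * cosh(u)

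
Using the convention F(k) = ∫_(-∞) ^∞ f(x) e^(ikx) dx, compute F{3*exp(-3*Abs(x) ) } 18/(k^2 + 9) 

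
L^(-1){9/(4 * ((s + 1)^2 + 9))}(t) 3 * exp(-t) * sin(3 * t)/4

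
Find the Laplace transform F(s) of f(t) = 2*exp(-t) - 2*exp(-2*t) 2/(s + 1) - 2/(s + 2) 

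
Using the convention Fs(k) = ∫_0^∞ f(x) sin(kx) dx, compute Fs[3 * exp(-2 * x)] 3 * k/(k^2 + 4) 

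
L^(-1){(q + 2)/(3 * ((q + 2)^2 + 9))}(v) exp(-2 * v) * cos(3 * v)/3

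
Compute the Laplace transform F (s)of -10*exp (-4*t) -10/ (s + 4)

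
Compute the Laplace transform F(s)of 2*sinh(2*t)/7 4/(7*(s^2 - 4))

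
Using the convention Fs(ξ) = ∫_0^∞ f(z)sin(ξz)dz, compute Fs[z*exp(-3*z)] 6*ξ/(ξ^2 + 9)^2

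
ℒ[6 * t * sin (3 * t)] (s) 36 * s/ (s^2 + 9)^2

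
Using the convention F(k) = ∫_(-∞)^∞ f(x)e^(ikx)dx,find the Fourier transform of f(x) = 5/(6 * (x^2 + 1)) 5 * pi * exp(-Abs(k))/6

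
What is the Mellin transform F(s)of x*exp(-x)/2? gamma(s + 1)/2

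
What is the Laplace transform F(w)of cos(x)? w/(w^2 + 1)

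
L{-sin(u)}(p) -1/(p^2 + 1)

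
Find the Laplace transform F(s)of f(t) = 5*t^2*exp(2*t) 10/(s - 2)^3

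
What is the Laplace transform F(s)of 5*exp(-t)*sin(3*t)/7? 15/(7*((s + 1)^2 + 9))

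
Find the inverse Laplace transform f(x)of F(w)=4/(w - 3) 4*exp(3*x)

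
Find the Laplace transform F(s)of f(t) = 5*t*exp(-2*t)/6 5/(6*(s + 2)^2)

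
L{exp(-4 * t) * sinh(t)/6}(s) 1/(6 * ((s + 4)^2 - 1))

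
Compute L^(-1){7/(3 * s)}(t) 7/3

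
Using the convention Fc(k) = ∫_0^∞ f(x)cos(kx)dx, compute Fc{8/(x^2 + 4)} 2 * pi * exp(-2 * k)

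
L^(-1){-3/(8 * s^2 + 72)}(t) -sin(3 * t)/8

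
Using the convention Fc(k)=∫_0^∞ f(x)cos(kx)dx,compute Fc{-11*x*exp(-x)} 11*(k^2-1)/(k^2+1)^2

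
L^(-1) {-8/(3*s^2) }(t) -8*t/3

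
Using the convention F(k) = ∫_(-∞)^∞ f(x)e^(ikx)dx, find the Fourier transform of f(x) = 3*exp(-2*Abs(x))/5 12/(5*(k^2 + 4))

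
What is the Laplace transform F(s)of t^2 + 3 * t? 3/s^2 + 2/s^3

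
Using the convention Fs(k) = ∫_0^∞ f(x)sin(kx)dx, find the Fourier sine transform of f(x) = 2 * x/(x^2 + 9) pi * exp(-3 * k)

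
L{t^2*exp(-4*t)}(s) 2/(s + 4)^3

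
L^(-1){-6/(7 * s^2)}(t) -6 * t/7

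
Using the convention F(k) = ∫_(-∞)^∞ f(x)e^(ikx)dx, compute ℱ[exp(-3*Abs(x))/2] 3/(k^2 + 9)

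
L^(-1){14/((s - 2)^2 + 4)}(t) 7*exp(2*t)*sin(2*t)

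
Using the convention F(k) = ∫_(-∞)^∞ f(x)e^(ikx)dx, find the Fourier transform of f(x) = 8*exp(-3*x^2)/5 8*sqrt(3)*sqrt(pi)*exp(-k^2/12)/15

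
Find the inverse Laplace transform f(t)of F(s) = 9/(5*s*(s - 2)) 9*exp(t)*sinh(t)/5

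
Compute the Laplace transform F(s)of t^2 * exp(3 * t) 2/(s - 3)^3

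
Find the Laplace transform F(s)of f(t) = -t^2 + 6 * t 6/s^2 - 2/s^3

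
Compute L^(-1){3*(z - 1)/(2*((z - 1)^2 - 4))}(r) 3*exp(r)*cosh(2*r)/2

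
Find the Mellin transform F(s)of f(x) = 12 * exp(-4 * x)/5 12 * gamma(s)/(5 * 2^(2 * s))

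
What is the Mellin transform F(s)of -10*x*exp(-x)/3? -10*gamma(s+1)/3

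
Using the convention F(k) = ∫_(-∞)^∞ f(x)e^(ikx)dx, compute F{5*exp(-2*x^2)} 5*sqrt(2)*sqrt(pi)*exp(-k^2/8)/2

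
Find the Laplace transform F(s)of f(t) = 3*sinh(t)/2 3/(2*(s^2 - 1))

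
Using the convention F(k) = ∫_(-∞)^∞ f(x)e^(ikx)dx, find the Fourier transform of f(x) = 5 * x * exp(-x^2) 5 * I * sqrt(pi) * k * exp(-k^2/4)/2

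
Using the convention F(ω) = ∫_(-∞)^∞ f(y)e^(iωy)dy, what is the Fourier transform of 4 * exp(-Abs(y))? 8/(ω^2 + 1)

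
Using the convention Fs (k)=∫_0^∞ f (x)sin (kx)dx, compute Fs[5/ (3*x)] 5*pi/6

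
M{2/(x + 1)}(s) 2*pi*csc(pi*s)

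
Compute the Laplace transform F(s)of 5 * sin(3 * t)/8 15/(8 * (s^2 + 9))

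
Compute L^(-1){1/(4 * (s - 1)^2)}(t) t * exp(t)/4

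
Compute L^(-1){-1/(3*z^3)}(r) -r^2/6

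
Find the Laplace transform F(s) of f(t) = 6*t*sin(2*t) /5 24*s/(5*(s^2 + 4) ^2) 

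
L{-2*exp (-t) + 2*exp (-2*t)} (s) 2/ (s + 2)-2/ (s + 1)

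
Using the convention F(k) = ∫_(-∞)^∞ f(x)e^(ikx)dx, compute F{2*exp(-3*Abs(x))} 12/(k^2 + 9)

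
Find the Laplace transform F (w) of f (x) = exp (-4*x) 1/ (w + 4) 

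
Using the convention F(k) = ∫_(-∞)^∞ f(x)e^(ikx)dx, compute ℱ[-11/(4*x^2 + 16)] -11*pi*exp(-2*Abs(k))/8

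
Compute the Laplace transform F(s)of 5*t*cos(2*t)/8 5*(s^2 - 4)/(8*(s^2 + 4)^2)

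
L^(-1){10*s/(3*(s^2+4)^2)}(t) 5*t*sin(2*t)/6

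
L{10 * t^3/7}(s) 60/(7 * s^4) 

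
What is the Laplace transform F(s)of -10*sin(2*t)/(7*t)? -10*atan(2/s)/7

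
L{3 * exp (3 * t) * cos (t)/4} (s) 3 * (s - 3)/ (4 * ( (s - 3)^2 + 1))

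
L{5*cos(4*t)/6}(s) 5*s/(6*(s^2 + 16))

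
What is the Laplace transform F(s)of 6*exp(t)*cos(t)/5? 6*(s - 1)/(5*((s - 1)^2+1))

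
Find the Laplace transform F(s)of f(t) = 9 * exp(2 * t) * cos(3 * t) 9 * (s - 2)/((s - 2)^2 + 9)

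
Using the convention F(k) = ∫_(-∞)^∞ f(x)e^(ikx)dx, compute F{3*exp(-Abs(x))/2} 3/(k^2 + 1)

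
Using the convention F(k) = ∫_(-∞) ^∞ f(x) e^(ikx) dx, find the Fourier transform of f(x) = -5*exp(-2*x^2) -5*sqrt(2)*sqrt(pi)*exp(-k^2/8) /2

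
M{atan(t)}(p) -pi*sec(pi*p/2)/(2*p)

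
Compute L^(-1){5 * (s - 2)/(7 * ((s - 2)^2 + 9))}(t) 5 * exp(2 * t) * cos(3 * t)/7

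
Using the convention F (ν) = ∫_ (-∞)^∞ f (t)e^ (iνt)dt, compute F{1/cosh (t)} pi/cosh (pi*ν/2)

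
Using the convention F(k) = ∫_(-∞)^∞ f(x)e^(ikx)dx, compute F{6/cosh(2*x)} 3*pi/cosh(pi*k/4)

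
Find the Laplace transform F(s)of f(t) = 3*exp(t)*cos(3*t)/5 3*(s - 1)/(5*((s - 1)^2+9))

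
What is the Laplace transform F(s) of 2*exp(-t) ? 2/(s+1) 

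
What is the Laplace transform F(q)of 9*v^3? 54/q^4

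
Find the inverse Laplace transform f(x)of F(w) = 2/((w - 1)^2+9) 2*exp(x)*sin(3*x)/3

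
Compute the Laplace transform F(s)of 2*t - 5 2/s^2-5/s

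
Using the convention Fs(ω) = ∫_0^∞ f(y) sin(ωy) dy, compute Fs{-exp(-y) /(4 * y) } -atan(ω) /4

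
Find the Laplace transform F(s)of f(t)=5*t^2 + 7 7/s + 10/s^3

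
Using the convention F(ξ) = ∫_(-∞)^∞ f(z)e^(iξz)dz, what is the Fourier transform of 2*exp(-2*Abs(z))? 8/(ξ^2 + 4)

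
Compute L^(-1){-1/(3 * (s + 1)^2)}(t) -t * exp(-t)/3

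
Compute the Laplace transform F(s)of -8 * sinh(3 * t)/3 -8/(s^2 - 9)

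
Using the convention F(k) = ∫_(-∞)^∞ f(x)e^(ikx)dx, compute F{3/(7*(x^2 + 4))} 3*pi*exp(-2*Abs(k))/14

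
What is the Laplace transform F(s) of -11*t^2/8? -11/(4*s^3) 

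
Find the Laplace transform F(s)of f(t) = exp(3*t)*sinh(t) 1/((s - 3)^2-1)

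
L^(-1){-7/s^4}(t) -7*t^3/6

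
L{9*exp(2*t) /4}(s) 9/(4*(s - 2) ) 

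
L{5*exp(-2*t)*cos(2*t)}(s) 5*(s + 2)/((s + 2)^2 + 4)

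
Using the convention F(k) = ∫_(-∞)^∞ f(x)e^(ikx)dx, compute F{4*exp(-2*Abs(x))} 16/(k^2 + 4)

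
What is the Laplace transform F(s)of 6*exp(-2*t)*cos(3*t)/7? 6*(s+2)/(7*((s+2)^2+9))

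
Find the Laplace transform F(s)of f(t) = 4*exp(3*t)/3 4/(3*(s - 3))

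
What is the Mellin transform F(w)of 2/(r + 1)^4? gamma(w)*gamma(4 - w)/3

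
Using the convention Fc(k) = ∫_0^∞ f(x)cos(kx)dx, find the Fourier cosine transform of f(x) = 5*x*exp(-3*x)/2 5*(9 - k^2)/(2*(k^2 + 9)^2)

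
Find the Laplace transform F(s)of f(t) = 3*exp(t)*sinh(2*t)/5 6/(5*((s - 1)^2 - 4))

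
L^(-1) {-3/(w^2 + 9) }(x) -sin(3*x) 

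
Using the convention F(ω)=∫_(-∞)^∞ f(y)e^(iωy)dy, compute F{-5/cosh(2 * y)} -5 * pi/(2 * cosh(pi * ω/4))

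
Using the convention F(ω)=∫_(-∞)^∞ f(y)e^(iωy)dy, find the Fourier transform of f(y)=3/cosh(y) 3 * pi/cosh(pi * ω/2)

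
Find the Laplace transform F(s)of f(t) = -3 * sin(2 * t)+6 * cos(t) 6 * s/(s^2+1) - 6/(s^2+4)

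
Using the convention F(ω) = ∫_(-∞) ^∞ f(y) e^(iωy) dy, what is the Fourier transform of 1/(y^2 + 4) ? pi * exp(-2 * Abs(ω) ) /2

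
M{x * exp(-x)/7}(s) gamma(s + 1)/7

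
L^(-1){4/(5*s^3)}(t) 2*t^2/5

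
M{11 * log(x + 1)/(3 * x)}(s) -11 * pi * csc(pi * s)/(3 * s - 3)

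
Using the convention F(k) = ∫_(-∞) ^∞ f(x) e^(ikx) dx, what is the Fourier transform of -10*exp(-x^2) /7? -10*sqrt(pi)*exp(-k^2/4) /7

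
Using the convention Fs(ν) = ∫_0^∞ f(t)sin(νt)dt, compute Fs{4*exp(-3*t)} 4*ν/(ν^2 + 9)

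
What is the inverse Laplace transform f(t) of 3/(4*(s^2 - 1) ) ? 3*sinh(t) /4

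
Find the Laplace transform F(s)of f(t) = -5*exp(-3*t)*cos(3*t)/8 5*(-s - 3)/(8*((s+3)^2+9))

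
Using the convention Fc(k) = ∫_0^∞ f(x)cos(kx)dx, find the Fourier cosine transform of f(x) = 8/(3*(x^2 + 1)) 4*pi*exp(-k)/3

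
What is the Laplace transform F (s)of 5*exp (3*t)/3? 5/ (3*(s - 3))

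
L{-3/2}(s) -3/(2*s)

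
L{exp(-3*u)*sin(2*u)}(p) 2/((p + 3)^2 + 4)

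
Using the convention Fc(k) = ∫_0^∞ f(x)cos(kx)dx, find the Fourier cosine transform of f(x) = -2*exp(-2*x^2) -sqrt(2)*sqrt(pi)*exp(-k^2/8)/2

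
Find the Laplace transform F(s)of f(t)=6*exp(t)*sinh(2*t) 12/((s - 1)^2 - 4)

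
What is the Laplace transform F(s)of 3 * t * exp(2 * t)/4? 3/(4 * (s - 2)^2)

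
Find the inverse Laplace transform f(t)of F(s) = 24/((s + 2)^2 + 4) 12*exp(-2*t)*sin(2*t)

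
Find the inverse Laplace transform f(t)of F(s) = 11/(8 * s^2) 11 * t/8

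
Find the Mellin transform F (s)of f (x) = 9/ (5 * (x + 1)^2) -9 * pi * (s - 1)/ (5 * sin (pi * s))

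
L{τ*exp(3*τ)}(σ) (σ - 3)^(-2)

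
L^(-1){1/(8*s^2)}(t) t/8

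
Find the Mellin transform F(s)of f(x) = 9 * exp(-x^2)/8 9 * gamma(s/2)/16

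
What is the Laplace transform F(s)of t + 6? 6/s + s^(-2)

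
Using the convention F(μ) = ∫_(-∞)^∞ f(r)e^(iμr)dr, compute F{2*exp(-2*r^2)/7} sqrt(2)*sqrt(pi)*exp(-μ^2/8)/7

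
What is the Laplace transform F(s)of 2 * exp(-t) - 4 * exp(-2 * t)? 2/(s+1) - 4/(s+2)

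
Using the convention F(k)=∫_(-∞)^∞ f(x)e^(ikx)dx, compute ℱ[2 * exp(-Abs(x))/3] 4/(3 * (k^2+1))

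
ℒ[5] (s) 5/s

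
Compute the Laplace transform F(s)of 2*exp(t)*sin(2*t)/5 4/(5*((s - 1)^2 + 4))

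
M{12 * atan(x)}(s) -6 * pi * sec(pi * s/2)/s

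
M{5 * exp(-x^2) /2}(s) 5 * gamma(s/2) /4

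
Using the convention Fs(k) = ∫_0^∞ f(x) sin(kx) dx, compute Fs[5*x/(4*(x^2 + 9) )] 5*pi*exp(-3*k) /8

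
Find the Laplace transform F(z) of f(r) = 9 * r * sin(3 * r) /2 27 * z/(z^2 + 9) ^2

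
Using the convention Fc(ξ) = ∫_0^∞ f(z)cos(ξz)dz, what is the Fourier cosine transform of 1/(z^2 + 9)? pi * exp(-3 * ξ)/6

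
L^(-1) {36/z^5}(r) 3*r^4/2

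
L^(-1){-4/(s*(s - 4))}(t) -2*exp(2*t)*sinh(2*t)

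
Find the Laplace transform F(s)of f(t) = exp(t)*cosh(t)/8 (s - 1)/(8*s*(s - 2))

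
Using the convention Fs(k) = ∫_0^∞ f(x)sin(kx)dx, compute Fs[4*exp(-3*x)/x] 4*atan(k/3)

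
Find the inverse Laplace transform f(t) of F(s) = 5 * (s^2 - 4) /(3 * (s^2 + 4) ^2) 5 * t * cos(2 * t) /3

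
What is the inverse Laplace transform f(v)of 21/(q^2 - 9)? 7 * sinh(3 * v)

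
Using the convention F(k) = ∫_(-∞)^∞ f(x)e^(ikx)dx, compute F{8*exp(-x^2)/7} 8*sqrt(pi)*exp(-k^2/4)/7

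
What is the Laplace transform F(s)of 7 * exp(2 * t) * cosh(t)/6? 7 * (s - 2)/(6 * ((s - 2)^2 - 1))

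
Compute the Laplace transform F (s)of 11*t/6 11/ (6*s^2)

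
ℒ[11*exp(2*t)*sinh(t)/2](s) 11/(2*((s - 2)^2 - 1))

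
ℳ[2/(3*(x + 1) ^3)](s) pi*(s - 2)*(s - 1) /(3*sin(pi*s) ) 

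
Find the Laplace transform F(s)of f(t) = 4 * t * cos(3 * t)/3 4 * (s^2 - 9)/(3 * (s^2 + 9)^2)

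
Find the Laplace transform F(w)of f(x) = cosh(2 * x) w/(w^2 - 4)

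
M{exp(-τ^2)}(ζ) gamma(ζ/2)/2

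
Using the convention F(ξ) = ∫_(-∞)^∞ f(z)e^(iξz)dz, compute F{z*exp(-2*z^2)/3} sqrt(2)*I*sqrt(pi)*ξ*exp(-ξ^2/8)/24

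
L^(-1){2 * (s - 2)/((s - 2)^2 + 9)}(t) 2 * exp(2 * t) * cos(3 * t)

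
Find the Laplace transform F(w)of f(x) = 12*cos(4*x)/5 12*w/(5*(w^2 + 16))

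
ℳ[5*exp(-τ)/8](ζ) 5*gamma(ζ)/8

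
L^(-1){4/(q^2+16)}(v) sin(4*v)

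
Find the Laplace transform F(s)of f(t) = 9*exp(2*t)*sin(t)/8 9/(8*((s - 2)^2 + 1))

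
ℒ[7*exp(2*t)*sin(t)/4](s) 7/(4*((s - 2)^2+1))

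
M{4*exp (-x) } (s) 4*gamma (s) 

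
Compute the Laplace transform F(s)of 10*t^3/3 20/s^4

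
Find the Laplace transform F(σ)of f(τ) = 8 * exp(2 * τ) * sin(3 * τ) 24/((σ - 2)^2 + 9)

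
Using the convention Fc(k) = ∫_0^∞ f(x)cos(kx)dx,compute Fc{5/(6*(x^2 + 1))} 5*pi*exp(-k)/12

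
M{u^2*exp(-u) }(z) gamma(z+2) 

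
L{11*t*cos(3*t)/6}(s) 11*(s^2-9)/(6*(s^2 + 9)^2)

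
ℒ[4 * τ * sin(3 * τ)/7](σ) 24 * σ/(7 * (σ^2 + 9)^2)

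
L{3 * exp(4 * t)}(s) 3/(s - 4)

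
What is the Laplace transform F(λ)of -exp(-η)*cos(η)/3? (-λ - 1)/(3*((λ + 1)^2 + 1))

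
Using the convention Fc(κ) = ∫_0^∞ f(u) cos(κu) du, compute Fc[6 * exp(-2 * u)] 12/(κ^2 + 4) 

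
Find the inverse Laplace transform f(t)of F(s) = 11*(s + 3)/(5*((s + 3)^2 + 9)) 11*exp(-3*t)*cos(3*t)/5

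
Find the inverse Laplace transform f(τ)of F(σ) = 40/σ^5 5*τ^4/3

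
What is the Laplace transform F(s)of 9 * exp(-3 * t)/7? 9/(7 * (s + 3))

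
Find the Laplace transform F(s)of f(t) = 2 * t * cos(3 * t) 2 * (s^2-9)/(s^2+9)^2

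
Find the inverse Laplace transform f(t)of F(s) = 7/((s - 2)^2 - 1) 7*exp(2*t)*sinh(t)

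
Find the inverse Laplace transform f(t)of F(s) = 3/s 3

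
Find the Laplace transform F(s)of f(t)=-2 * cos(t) -2 * s/(s^2 + 1)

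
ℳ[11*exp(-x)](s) 11*gamma(s) 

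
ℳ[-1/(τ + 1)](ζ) -pi*csc(pi*ζ)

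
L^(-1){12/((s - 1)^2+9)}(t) 4*exp(t)*sin(3*t)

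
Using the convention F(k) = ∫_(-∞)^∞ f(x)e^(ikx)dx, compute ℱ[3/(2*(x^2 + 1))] 3*pi*exp(-Abs(k))/2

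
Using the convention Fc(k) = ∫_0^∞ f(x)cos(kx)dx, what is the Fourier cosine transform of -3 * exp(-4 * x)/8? -3/(2 * k^2 + 32)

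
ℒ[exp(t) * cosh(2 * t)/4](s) (s - 1)/(4 * ((s - 1)^2 - 4))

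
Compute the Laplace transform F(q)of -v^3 -6/q^4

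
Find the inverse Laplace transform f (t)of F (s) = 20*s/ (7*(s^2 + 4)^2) 5*t*sin (2*t)/7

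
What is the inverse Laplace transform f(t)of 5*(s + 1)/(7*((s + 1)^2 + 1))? 5*exp(-t)*cos(t)/7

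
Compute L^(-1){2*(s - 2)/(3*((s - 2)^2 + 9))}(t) 2*exp(2*t)*cos(3*t)/3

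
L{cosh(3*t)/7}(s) s/(7*(s^2 - 9))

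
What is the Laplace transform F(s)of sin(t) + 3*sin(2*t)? 1/(s^2 + 1) + 6/(s^2 + 4)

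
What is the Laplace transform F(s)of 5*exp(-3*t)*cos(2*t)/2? 5*(s + 3)/(2*((s + 3)^2 + 4))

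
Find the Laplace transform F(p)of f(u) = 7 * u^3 42/p^4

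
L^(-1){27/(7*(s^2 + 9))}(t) 9*sin(3*t)/7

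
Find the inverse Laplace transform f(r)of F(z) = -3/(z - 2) -3 * exp(2 * r)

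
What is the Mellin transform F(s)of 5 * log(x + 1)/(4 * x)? -5 * pi * csc(pi * s)/(4 * s - 4)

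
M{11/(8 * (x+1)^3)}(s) 11 * pi * (s - 2) * (s - 1)/(16 * sin(pi * s))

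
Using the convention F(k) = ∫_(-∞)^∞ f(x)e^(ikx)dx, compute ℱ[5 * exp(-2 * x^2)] 5 * sqrt(2) * sqrt(pi) * exp(-k^2/8)/2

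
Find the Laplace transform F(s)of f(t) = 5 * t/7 5/(7 * s^2)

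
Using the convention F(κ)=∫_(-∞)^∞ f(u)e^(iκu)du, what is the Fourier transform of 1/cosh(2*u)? pi/(2*cosh(pi*κ/4))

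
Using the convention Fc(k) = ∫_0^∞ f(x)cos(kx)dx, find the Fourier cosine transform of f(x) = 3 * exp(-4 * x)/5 12/(5 * (k^2 + 16))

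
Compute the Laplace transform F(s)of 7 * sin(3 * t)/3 7/(s^2 + 9)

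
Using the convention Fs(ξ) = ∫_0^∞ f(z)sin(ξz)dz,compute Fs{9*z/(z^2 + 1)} 9*pi*exp(-ξ)/2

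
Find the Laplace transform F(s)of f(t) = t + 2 s^(-2) + 2/s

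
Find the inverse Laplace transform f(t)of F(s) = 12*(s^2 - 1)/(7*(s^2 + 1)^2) 12*t*cos(t)/7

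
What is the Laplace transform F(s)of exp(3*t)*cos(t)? (s - 3)/((s - 3)^2 + 1)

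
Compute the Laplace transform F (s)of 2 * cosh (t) 2 * s/ (s^2-1)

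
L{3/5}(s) 3/(5*s) 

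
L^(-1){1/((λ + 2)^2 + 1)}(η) exp(-2 * η) * sin(η)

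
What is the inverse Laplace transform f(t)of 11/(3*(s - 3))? 11*exp(3*t)/3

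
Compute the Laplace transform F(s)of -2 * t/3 -2/(3 * s^2)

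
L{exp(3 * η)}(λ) 1/(λ - 3)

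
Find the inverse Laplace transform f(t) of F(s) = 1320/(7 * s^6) 11 * t^5/7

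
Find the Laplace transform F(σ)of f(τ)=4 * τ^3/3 8/σ^4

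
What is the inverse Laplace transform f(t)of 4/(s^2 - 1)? 4 * sinh(t)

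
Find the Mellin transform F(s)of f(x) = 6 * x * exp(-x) 6 * gamma(s + 1)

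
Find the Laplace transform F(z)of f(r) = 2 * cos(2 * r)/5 2 * z/(5 * (z^2+4))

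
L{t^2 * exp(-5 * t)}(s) 2/(s + 5)^3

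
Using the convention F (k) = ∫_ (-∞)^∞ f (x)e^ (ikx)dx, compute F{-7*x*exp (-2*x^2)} -7*sqrt (2)*I*sqrt (pi)*k*exp (-k^2/8)/8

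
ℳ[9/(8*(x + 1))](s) 9*pi*csc(pi*s)/8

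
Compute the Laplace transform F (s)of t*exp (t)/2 1/ (2*(s - 1)^2)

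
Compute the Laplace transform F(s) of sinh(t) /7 1/(7*(s^2 - 1) ) 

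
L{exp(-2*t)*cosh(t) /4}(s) (s + 2) /(4*((s + 2) ^2 - 1) ) 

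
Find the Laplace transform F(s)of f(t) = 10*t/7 10/(7*s^2)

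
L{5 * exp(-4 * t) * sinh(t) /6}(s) 5/(6 * ((s + 4) ^2 - 1) ) 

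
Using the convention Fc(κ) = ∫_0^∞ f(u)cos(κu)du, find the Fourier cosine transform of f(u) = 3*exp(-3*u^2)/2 sqrt(3)*sqrt(pi)*exp(-κ^2/12)/4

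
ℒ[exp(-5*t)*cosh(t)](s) (s + 5)/((s + 5)^2-1)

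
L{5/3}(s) 5/(3 * s)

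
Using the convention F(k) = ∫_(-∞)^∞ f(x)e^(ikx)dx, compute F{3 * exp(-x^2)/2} 3 * sqrt(pi) * exp(-k^2/4)/2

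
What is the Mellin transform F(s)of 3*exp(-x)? 3*gamma(s)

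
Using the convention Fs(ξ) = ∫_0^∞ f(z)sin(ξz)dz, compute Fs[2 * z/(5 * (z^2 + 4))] pi * exp(-2 * ξ)/5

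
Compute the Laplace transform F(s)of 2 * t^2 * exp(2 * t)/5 4/(5 * (s - 2)^3)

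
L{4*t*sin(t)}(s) 8*s/(s^2 + 1)^2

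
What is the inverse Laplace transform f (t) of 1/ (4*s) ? 1/4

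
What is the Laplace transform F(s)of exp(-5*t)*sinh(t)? 1/((s + 5)^2-1)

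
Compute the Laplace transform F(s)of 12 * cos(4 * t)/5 12 * s/(5 * (s^2 + 16))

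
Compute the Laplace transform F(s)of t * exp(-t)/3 1/(3 * (s + 1)^2)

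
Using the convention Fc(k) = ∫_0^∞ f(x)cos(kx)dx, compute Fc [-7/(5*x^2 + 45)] -7*pi*exp(-3*k)/30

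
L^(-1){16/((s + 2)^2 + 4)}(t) 8 * exp(-2 * t) * sin(2 * t)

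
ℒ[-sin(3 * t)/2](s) -3/(2 * s^2 + 18)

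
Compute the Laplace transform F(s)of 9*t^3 54/s^4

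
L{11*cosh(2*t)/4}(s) 11*s/(4*(s^2 - 4))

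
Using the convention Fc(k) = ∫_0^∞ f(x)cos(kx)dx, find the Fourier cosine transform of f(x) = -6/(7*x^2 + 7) -3*pi*exp(-k)/7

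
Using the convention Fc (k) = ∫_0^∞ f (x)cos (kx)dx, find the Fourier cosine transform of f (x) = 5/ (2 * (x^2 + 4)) 5 * pi * exp (-2 * k)/8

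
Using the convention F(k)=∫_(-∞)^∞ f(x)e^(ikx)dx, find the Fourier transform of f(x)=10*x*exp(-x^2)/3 5*I*sqrt(pi)*k*exp(-k^2/4)/3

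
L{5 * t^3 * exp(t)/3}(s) 10/(s - 1)^4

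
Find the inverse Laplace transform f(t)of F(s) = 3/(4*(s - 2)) 3*exp(2*t)/4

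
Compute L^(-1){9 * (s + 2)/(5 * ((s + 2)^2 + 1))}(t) 9 * exp(-2 * t) * cos(t)/5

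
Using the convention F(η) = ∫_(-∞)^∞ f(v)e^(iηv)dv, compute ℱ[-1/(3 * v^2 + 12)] -pi * exp(-2 * Abs(η))/6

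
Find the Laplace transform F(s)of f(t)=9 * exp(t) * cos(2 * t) 9 * (s - 1)/((s - 1)^2 + 4)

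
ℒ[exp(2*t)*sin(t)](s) 1/((s - 2)^2 + 1)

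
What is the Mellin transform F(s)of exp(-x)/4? gamma(s)/4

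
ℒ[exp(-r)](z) 1/(z+1)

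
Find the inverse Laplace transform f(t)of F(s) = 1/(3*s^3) t^2/6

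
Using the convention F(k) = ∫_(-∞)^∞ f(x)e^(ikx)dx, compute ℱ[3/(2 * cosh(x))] 3 * pi/(2 * cosh(pi * k/2))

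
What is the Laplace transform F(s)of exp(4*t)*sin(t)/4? 1/(4*((s - 4)^2 + 1))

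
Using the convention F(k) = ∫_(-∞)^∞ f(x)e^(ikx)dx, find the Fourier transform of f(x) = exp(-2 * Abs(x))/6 2/(3 * (k^2 + 4))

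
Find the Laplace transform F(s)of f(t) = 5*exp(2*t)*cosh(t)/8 5*(s - 2)/(8*((s - 2)^2 - 1))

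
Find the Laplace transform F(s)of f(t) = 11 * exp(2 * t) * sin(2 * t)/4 11/(2 * ((s - 2)^2 + 4))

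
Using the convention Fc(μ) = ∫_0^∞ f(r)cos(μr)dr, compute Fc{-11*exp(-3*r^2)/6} -11*sqrt(3)*sqrt(pi)*exp(-μ^2/12)/36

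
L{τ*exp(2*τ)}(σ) (σ - 2)^(-2)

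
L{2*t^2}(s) 4/s^3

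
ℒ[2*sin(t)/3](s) 2/(3*(s^2 + 1))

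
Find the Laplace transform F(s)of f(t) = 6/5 6/(5*s)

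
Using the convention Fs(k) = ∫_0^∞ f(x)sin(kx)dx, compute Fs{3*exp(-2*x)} 3*k/(k^2+4)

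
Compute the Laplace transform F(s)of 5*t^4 120/s^5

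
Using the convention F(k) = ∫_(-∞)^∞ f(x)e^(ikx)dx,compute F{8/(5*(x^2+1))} 8*pi*exp(-Abs(k))/5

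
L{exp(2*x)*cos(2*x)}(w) (w - 2)/((w - 2)^2+4)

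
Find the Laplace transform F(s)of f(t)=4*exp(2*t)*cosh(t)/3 4*(s - 2)/(3*((s - 2)^2 - 1))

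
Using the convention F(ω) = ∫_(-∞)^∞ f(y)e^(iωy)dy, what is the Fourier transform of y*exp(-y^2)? I*sqrt(pi)*ω*exp(-ω^2/4)/2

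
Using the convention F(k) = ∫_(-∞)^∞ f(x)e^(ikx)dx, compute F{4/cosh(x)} 4 * pi/cosh(pi * k/2)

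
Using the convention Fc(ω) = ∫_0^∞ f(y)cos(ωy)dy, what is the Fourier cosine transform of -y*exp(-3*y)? (ω^2 - 9)/(ω^2+9)^2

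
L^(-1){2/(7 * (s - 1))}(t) 2 * exp(t)/7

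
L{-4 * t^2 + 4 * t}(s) 4/s^2 - 8/s^3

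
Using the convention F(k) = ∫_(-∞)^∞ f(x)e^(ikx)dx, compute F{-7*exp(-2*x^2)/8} -7*sqrt(2)*sqrt(pi)*exp(-k^2/8)/16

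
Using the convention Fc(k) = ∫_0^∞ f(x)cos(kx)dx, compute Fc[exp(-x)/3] 1/(3*(k^2 + 1))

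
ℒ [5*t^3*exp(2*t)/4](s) 15/(2*(s - 2)^4)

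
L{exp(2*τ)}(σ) 1/(σ - 2)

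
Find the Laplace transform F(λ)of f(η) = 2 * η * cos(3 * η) 2 * (λ^2 - 9)/(λ^2 + 9)^2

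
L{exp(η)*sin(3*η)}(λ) 3/((λ - 1)^2 + 9)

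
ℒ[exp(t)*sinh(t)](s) 1/(s*(s - 2))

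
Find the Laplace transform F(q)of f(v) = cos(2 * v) q/(q^2 + 4)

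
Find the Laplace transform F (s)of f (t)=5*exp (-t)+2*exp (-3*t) 2/ (s+3)+5/ (s+1)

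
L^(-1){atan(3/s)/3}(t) sin(3 * t)/(3 * t)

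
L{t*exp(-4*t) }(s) (s + 4) ^(-2) 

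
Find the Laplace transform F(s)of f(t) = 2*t 2/s^2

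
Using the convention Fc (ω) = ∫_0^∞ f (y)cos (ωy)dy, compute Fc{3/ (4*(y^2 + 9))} pi*exp (-3*ω)/8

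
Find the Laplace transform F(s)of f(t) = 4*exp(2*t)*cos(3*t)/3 4*(s - 2)/(3*((s - 2)^2 + 9))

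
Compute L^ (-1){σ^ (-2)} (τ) τ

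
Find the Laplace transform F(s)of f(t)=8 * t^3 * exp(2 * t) 48/(s - 2)^4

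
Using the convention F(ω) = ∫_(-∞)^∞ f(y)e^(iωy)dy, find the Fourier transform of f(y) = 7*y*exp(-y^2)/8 7*I*sqrt(pi)*ω*exp(-ω^2/4)/16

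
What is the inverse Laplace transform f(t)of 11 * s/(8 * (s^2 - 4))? 11 * cosh(2 * t)/8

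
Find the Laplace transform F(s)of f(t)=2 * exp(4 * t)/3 2/(3 * (s - 4))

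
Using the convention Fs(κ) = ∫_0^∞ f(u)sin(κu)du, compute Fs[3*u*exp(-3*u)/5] 18*κ/(5*(κ^2 + 9)^2)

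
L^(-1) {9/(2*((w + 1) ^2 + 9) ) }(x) 3*exp(-x)*sin(3*x) /2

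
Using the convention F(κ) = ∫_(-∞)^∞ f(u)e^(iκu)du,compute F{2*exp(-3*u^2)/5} 2*sqrt(3)*sqrt(pi)*exp(-κ^2/12)/15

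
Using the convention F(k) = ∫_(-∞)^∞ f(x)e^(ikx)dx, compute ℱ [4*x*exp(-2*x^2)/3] sqrt(2)*I*sqrt(pi)*k*exp(-k^2/8)/6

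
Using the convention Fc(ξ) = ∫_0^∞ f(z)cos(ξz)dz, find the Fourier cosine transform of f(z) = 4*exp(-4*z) 16/(ξ^2 + 16)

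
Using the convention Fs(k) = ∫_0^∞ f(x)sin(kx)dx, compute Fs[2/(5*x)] pi/5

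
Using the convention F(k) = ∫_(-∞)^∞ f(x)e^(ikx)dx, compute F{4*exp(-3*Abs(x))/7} 24/(7*(k^2 + 9))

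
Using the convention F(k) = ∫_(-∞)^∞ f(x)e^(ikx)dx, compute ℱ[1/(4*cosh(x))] pi/(4*cosh(pi*k/2))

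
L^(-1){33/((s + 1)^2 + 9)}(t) 11*exp(-t)*sin(3*t)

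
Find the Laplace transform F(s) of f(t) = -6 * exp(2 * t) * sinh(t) -6/((s - 2) ^2 - 1) 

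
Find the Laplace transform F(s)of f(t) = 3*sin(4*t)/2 6/(s^2 + 16)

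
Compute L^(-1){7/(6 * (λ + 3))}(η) 7 * exp(-3 * η)/6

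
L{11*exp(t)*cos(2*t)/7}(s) 11*(s - 1)/(7*((s - 1)^2 + 4))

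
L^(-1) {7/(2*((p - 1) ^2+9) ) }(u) 7*exp(u)*sin(3*u) /6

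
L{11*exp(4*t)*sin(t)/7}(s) 11/(7*((s - 4)^2 + 1))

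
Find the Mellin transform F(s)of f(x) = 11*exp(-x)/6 11*gamma(s)/6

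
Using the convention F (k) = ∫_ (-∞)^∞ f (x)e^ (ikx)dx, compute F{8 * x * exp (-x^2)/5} 4 * I * sqrt (pi) * k * exp (-k^2/4)/5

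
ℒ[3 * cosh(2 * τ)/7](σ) 3 * σ/(7 * (σ^2-4))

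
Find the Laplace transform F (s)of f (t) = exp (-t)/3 1/ (3 * (s + 1))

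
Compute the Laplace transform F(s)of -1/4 -1/(4 * s)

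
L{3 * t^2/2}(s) 3/s^3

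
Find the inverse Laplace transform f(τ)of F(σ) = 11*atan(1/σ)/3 11*sin(τ)/(3*τ)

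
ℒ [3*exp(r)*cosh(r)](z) 3*(z - 1)/(z*(z - 2))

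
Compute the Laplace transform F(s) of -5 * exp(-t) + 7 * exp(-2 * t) 7/(s + 2) - 5/(s + 1) 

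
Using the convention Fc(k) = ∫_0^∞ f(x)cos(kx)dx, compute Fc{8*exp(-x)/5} 8/(5*(k^2+1))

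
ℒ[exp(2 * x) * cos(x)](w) (w - 2)/((w - 2)^2+1)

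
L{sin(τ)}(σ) 1/(σ^2 + 1)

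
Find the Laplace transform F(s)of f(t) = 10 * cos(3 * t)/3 10 * s/(3 * (s^2 + 9))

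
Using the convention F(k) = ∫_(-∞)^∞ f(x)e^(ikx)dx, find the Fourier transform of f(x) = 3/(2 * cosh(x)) 3 * pi/(2 * cosh(pi * k/2))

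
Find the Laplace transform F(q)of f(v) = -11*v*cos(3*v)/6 11*(9 - q^2)/(6*(q^2 + 9)^2)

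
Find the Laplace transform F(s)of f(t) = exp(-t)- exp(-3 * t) 1/(s + 1)-1/(s + 3)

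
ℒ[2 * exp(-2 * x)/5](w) 2/(5 * (w + 2))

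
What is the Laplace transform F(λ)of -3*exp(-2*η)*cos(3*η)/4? 3*(-λ - 2)/(4*((λ+2)^2+9))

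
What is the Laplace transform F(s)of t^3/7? 6/(7 * s^4)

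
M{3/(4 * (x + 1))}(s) 3 * pi * csc(pi * s)/4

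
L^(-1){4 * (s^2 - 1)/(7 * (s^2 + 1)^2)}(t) 4 * t * cos(t)/7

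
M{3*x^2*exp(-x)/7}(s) 3*gamma(s + 2)/7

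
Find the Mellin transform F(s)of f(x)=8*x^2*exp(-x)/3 8*gamma(s + 2)/3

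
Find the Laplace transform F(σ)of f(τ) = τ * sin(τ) 2 * σ/(σ^2+1)^2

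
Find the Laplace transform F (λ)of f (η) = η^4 24/λ^5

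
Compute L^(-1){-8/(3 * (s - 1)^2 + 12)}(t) -4 * exp(t) * sin(2 * t)/3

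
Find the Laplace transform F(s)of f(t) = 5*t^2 10/s^3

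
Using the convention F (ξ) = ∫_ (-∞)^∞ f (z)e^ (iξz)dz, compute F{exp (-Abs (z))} 2/ (ξ^2 + 1)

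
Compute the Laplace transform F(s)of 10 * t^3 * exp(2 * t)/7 60/(7 * (s - 2)^4)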